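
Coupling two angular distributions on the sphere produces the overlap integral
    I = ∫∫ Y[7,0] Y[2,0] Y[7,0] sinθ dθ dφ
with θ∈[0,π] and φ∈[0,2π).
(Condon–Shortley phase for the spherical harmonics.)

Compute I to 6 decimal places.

0.159836

Checks pass: Σm=0; 16 even; l₃=7∈[5,9].
(2·7+1)(2·2+1)(2·7+1) = 1125
Δ: 2! 12! 2! / 17! → 1/185640
sum: t=0:+1/2419200 t=1:−1/518400 t=2:+1/2419200 = -1/907200
3j²(7 2 7; 0 0 0) = Δ·Π!·Σ² = 56/3315  (sign +1)
(m-triple is (0,0,0) — same symbol as above.)
combine: 4πI² = 1125·56/3315·56/3315 = 15680/48841
take √, sign +1: I = 0.15983645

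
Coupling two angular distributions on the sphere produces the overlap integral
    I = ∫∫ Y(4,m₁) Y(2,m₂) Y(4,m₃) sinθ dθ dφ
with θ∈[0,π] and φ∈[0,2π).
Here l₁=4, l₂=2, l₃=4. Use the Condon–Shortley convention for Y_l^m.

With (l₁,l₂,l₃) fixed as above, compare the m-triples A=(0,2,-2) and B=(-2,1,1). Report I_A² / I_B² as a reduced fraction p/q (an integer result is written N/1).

l's match ⇒ only the (l;m) 3-j factors differ between A and B.
A: triangle coeff Δ(4,2,4) = 1/13860; Σ_t [2,2]: t=2:+1/192 = 1/192; (3j)²=3/77 [(4 2 4; 0 2 -2)], sign=+1
B: triangle coeff Δ(4,2,4) = 1/13860; Σ_t [1,2]: t=1:−1/240 t=2:+1/96 = 1/160; (3j)²=27/1540 [(4 2 4; -2 1 1)], sign=-1
I_A²/I_B² = (3/77)/(27/1540) = 20/9

20/9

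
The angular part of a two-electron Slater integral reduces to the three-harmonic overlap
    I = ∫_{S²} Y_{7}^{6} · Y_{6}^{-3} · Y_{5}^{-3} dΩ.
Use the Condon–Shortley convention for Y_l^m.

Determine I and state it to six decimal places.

0.107391

m-sum 0 ✓  L=18 even ✓  1≤5≤13 ✓
Π(2lᵢ+1) = 15×13×11 = 2145
triangle coeff Δ(7,6,5) = 1/174594420
Σ_t [2,6]: t=2:+1/4147200 t=3:−1/207360 t=4:+1/82944 t=5:−1/207360 t=6:+1/4147200 = 1/345600
(3j)²=420/46189 [(7 6 5; 0 0 0)], sign=-1
Σ_t [0,1]: t=0:+1/29030400 t=1:−1/14515200 = -1/29030400
(3j)²=12/1615 [(7 6 5; 6 -3 -3)], sign=-1
⇒ 4πI² = 15120/104329
I = (+1)√(15120/104329/(4π)) = 0.10739114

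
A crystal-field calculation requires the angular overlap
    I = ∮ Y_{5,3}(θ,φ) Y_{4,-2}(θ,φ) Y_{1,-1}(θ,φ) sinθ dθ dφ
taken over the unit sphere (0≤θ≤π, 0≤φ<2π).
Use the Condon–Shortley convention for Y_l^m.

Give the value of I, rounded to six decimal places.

-0.259847

Rules hold: Σm=0, L=10 even, 1≤1≤9.
N = 11·9·3 = 297
Δ = 8!·2!·0!/11! = 1/495
Racah Σ t=4..4: t=4:+1/576 = 1/576
⇒ 3j(5 4 1; 0 0 0)² = 5/99, sgn -1
Racah Σ t=2..2: t=2:+1/2880 = 1/2880
⇒ 3j(5 4 1; 3 -2 -1)² = 28/495, sgn +1
4πI² = N·(3j₀)²·(3jₘ)² = 28/33
I = -1·√(0.848485/4π) = -0.25984664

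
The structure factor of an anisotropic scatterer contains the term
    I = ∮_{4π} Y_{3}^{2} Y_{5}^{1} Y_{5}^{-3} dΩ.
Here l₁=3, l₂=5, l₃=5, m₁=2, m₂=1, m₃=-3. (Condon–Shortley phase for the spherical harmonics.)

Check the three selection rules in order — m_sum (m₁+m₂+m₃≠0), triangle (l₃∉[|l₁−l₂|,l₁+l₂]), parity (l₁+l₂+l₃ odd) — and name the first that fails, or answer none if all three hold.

azimuthal sum: 2 + 1 − 3 = 0  ✓
2 ≤ 5 ≤ 8 (triangle on l)  ✓
L = 3 + 5 + 5 = 13 (odd)  ✗

parity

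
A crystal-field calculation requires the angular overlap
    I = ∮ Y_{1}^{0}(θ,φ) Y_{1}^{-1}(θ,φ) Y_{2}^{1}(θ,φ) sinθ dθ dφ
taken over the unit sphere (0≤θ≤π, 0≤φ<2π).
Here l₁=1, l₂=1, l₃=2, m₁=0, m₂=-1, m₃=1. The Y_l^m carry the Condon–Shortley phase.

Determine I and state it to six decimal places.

Checks pass: Σm=0; 4 even; l₃=2∈[0,2].
(2·1+1)(2·1+1)(2·2+1) = 45
Δ: 0! 2! 2! / 5! → 1/30
sum: t=0:+1/1 = 1/1
3j²(1 1 2; 0 0 0) = Δ·Π!·Σ² = 2/15  (sign +1)
sum: t=0:+1/2 = 1/2
3j²(1 1 2; 0 -1 1) = Δ·Π!·Σ² = 1/10  (sign -1)
combine: 4πI² = 45·2/15·1/10 = 3/5
take √, sign -1: I = -0.21850969

-0.218510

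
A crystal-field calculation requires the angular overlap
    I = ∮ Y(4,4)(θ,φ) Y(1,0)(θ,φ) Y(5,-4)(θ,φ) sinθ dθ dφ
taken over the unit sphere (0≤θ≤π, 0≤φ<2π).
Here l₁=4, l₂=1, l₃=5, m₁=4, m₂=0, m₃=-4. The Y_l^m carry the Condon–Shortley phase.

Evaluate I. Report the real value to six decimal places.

0.147319

m-sum 0 ✓  L=10 even ✓  3≤5≤5 ✓
Π(2lᵢ+1) = 9×3×11 = 297
triangle coeff Δ(4,1,5) = 1/495
Σ_t [0,0]: t=0:+1/576 = 1/576
(3j)²=5/99 [(4 1 5; 0 0 0)], sign=-1
Σ_t [0,0]: t=0:+1/40320 = 1/40320
(3j)²=1/55 [(4 1 5; 4 0 -4)], sign=-1
⇒ 4πI² = 3/11
I = (+1)√(3/11/(4π)) = 0.14731920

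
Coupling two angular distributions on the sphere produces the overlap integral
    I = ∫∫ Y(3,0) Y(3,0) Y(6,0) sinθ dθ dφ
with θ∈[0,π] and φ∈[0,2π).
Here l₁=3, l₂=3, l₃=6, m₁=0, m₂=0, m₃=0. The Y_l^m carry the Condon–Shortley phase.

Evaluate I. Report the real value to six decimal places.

m-sum 0 ✓  L=12 even ✓  0≤6≤6 ✓
Π(2lᵢ+1) = 7×7×13 = 637
triangle coeff Δ(3,3,6) = 1/12012
Σ_t [0,0]: t=0:+1/1296 = 1/1296
(3j)²=100/3003 [(3 3 6; 0 0 0)], sign=+1
(m-triple is (0,0,0) — same symbol as above.)
⇒ 4πI² = 10000/14157
I = (+1)√(10000/14157/(4π)) = 0.23708793

0.237088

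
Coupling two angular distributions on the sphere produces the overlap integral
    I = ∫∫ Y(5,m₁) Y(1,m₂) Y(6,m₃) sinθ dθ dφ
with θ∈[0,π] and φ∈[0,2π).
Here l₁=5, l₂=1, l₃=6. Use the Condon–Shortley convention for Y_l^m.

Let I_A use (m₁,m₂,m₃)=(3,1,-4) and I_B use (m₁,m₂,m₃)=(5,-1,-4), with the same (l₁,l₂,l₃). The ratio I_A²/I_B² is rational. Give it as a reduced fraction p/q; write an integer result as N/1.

45/1

Same 5,1,6: normalisation and zero-m 3j drop out of the ratio.
A: Δ: 0! 10! 2! / 13! → 1/858; sum: t=0:+1/161280 = 1/161280; 3j²(5 1 6; 3 1 -4) = Δ·Π!·Σ² = 15/286  (sign +1)
B: Δ: 0! 10! 2! / 13! → 1/858; sum: t=0:+1/7257600 = 1/7257600; 3j²(5 1 6; 5 -1 -4) = Δ·Π!·Σ² = 1/858  (sign +1)
I_A²/I_B² = (15/286)/(1/858) = 45/1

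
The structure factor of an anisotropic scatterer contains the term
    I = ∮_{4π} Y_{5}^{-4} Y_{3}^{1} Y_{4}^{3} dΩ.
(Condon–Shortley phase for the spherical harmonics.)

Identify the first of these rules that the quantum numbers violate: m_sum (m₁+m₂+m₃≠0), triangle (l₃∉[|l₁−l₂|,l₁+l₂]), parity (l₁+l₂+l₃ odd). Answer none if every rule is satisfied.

azimuthal sum: -4 + 1 + 3 = 0  ✓
2 ≤ 4 ≤ 8 (triangle on l)  ✓
L = 5 + 3 + 4 = 12 (even)  ✓

none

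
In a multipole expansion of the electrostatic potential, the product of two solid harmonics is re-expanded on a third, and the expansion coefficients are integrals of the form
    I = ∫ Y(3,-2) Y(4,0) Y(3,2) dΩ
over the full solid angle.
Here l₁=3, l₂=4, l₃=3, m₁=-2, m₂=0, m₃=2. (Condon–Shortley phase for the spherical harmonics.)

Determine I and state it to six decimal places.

-0.179515

Checks pass: Σm=0; 10 even; l₃=3∈[1,7].
(2·3+1)(2·4+1)(2·3+1) = 441
Δ: 4! 2! 4! / 11! → 1/34650
sum: t=1:−1/72 t=2:+1/16 t=3:−1/72 = 5/144
3j²(3 4 3; 0 0 0) = Δ·Π!·Σ² = 2/77  (sign -1)
sum: t=3:−1/72 t=4:+1/576 = -7/576
3j²(3 4 3; -2 0 2) = Δ·Π!·Σ² = 7/198  (sign +1)
combine: 4πI² = 441·2/77·7/198 = 49/121
take √, sign -1: I = -0.17951487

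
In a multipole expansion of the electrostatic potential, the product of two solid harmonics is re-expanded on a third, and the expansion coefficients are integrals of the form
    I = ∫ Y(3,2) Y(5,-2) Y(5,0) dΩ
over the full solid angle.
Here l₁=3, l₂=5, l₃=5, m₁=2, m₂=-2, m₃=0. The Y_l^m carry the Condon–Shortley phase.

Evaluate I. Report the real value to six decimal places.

L=13 odd ⇒ parity kills the (l;000) factor ⇒ I = 0

0.000000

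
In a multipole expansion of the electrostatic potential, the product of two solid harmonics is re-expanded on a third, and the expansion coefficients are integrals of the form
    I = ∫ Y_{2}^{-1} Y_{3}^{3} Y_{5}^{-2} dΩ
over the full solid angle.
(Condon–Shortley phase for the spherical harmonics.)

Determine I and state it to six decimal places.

m-sum 0 ✓  L=10 even ✓  1≤5≤5 ✓
Π(2lᵢ+1) = 5×7×11 = 385
triangle coeff Δ(2,3,5) = 1/2310
Σ_t [0,0]: t=0:+1/144 = 1/144
(3j)²=10/231 [(2 3 5; 0 0 0)], sign=-1
Σ_t [0,0]: t=0:+1/4320 = 1/4320
(3j)²=1/330 [(2 3 5; -1 3 -2)], sign=-1
⇒ 4πI² = 5/99
I = (+1)√(5/99/(4π)) = 0.06339609

0.063396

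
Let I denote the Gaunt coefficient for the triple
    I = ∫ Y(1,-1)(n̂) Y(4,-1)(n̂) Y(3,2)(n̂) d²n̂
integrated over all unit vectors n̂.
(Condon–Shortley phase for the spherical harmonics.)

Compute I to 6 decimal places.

Rules hold: Σm=0, L=8 even, 3≤3≤5.
N = 3·9·7 = 189
Δ = 2!·0!·6!/9! = 1/252
Racah Σ t=1..1: t=1:−1/36 = -1/36
⇒ 3j(1 4 3; 0 0 0)² = 4/63, sgn +1
Racah Σ t=2..2: t=2:+1/240 = 1/240
⇒ 3j(1 4 3; -1 -1 2)² = 1/84, sgn -1
4πI² = N·(3j₀)²·(3jₘ)² = 1/7
I = -1·√(0.142857/4π) = -0.10662181

-0.106622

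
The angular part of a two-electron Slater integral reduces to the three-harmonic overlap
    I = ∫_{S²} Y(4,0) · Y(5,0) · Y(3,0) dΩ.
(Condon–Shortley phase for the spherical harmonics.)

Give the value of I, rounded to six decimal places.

Checks pass: Σm=0; 12 even; l₃=3∈[1,9].
(2·4+1)(2·5+1)(2·3+1) = 693
Δ: 6! 2! 4! / 13! → 1/180180
sum: t=2:+1/576 t=3:−1/144 t=4:+1/576 = -1/288
3j²(4 5 3; 0 0 0) = Δ·Π!·Σ² = 20/1001  (sign +1)
(m-triple is (0,0,0) — same symbol as above.)
combine: 4πI² = 693·20/1001·20/1001 = 3600/13013
take √, sign +1: I = 0.14837393

0.148374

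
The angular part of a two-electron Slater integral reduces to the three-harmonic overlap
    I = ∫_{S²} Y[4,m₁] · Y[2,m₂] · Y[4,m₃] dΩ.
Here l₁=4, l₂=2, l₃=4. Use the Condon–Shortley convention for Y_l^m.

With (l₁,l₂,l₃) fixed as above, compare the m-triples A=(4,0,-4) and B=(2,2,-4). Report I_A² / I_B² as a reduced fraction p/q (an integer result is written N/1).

Same 4,2,4: normalisation and zero-m 3j drop out of the ratio.
A: Δ: 2! 6! 2! / 11! → 1/13860; sum: t=0:+1/2880 = 1/2880; 3j²(4 2 4; 4 0 -4) = Δ·Π!·Σ² = 28/495  (sign +1)
B: Δ: 2! 6! 2! / 11! → 1/13860; sum: t=2:+1/2880 = 1/2880; 3j²(4 2 4; 2 2 -4) = Δ·Π!·Σ² = 2/165  (sign +1)
I_A²/I_B² = (28/495)/(2/165) = 14/3

14/3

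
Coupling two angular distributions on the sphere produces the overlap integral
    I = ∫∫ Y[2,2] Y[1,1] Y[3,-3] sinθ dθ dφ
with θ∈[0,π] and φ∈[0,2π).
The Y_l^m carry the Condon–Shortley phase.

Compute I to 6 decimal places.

-0.319865

m-sum 0 ✓  L=6 even ✓  1≤3≤3 ✓
Π(2lᵢ+1) = 5×3×7 = 105
triangle coeff Δ(2,1,3) = 1/105
Σ_t [0,0]: t=0:+1/4 = 1/4
(3j)²=3/35 [(2 1 3; 0 0 0)], sign=-1
Σ_t [0,0]: t=0:+1/48 = 1/48
(3j)²=1/7 [(2 1 3; 2 1 -3)], sign=+1
⇒ 4πI² = 9/7
I = (-1)√(9/7/(4π)) = -0.31986543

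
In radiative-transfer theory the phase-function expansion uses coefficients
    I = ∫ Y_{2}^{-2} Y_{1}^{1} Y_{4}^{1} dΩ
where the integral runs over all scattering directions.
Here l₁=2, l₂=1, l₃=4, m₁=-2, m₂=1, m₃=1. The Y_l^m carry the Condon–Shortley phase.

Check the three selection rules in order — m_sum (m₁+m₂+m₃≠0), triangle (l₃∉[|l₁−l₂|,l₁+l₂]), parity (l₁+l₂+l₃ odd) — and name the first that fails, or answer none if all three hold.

m₁+m₂+m₃ = -2 + 1 + 1 = 0  ✓
triangle: |2−1|=1 ≤ l₃=4 ≤ 2+1=3  ✗
parity: l₁+l₂+l₃ = 7 is odd

triangle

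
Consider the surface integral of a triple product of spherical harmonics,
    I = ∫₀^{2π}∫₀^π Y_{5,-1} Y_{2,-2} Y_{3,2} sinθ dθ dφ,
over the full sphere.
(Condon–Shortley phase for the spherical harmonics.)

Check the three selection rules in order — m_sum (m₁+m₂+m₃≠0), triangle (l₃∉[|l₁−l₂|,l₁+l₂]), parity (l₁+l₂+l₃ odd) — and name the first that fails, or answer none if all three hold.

m₁+m₂+m₃ = -1 − 2 + 2 = -1  ✗
triangle: |5−2|=3 ≤ l₃=3 ≤ 5+2=7
parity: l₁+l₂+l₃ = 10 is even

m_sum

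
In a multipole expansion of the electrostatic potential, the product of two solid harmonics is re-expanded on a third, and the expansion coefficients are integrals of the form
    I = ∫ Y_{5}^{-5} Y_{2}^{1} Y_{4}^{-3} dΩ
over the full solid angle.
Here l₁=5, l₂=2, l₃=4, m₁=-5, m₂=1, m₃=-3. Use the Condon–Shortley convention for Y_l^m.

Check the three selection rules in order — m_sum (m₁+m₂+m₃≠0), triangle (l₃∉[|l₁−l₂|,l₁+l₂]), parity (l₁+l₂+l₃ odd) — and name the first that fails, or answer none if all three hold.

azimuthal sum: -5 + 1 − 3 = -7  ✗
3 ≤ 4 ≤ 7 (triangle on l)
L = 5 + 2 + 4 = 11 (odd)

m_sum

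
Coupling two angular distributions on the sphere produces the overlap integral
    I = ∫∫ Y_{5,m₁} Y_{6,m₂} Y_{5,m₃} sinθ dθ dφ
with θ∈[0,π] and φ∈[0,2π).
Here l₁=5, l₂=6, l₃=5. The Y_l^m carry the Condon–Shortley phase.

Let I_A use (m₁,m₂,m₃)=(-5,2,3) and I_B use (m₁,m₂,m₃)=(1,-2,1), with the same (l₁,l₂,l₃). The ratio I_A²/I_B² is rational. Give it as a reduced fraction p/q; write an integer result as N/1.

5/4

l's match ⇒ only the (l;m) 3-j factors differ between A and B.
A: triangle coeff Δ(5,6,5) = 1/28588560; Σ_t [6,6]: t=6:+1/829440 = 1/829440; (3j)²=35/2431 [(5 6 5; -5 2 3)], sign=+1
B: triangle coeff Δ(5,6,5) = 1/28588560; Σ_t [0,4]: t=0:+1/829440 t=1:−1/25920 t=2:+1/9216 t=3:−1/25920 t=4:+1/829440 = 7/207360; (3j)²=28/2431 [(5 6 5; 1 -2 1)], sign=+1
I_A²/I_B² = (35/2431)/(28/2431) = 5/4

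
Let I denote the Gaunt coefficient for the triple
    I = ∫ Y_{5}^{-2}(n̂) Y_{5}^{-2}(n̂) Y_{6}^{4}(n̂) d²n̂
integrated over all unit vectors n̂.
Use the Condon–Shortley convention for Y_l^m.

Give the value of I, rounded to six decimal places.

0.137762

m-sum 0 ✓  L=16 even ✓  0≤6≤10 ✓
Π(2lᵢ+1) = 11×11×13 = 1573
triangle coeff Δ(5,5,6) = 1/28588560
Σ_t [0,4]: t=0:+1/345600 t=1:−1/13824 t=2:+1/5184 t=3:−1/13824 t=4:+1/345600 = 7/129600
(3j)²=80/7293 [(5 5 6; 0 0 0)], sign=+1
Σ_t [1,3]: t=1:−1/207360 t=2:+1/57600 t=3:−1/207360 = 1/129600
(3j)²=168/12155 [(5 5 6; -2 -2 4)], sign=+1
⇒ 4πI² = 896/3757
I = (+1)√(896/3757/(4π)) = 0.13776169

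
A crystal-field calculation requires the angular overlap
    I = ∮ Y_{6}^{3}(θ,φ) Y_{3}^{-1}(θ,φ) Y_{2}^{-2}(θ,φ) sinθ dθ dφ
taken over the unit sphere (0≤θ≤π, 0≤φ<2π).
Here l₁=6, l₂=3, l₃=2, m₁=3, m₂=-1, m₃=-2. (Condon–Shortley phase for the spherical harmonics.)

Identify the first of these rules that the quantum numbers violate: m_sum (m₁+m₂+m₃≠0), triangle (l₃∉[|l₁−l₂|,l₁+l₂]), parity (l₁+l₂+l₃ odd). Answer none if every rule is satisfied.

azimuthal sum: 3 − 1 − 2 = 0  ✓
3 ≤ 2 ≤ 9 (triangle on l)  ✗
L = 6 + 3 + 2 = 11 (odd)

triangle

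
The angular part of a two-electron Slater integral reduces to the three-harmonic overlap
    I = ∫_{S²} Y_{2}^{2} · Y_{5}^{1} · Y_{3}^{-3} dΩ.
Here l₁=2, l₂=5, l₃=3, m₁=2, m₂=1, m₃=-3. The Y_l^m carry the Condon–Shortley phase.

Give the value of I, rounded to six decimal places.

-0.023961

m-sum 0 ✓  L=10 even ✓  3≤3≤7 ✓
Π(2lᵢ+1) = 5×11×7 = 385
triangle coeff Δ(2,5,3) = 1/2310
Σ_t [2,2]: t=2:+1/144 = 1/144
(3j)²=10/231 [(2 5 3; 0 0 0)], sign=-1
Σ_t [0,0]: t=0:+1/17280 = 1/17280
(3j)²=1/2310 [(2 5 3; 2 1 -3)], sign=+1
⇒ 4πI² = 5/693
I = (-1)√(5/693/(4π)) = -0.02396147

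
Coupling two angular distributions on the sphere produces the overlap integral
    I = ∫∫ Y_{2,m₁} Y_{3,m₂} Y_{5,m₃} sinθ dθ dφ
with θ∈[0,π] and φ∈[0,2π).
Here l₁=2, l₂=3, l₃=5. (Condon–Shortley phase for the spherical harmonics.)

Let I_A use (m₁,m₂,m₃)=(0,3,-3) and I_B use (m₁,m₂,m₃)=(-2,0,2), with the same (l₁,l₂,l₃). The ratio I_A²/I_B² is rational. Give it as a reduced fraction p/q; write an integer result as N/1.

l's match ⇒ only the (l;m) 3-j factors differ between A and B.
A: triangle coeff Δ(2,3,5) = 1/2310; Σ_t [0,0]: t=0:+1/2880 = 1/2880; (3j)²=2/165 [(2 3 5; 0 3 -3)], sign=+1
B: triangle coeff Δ(2,3,5) = 1/2310; Σ_t [0,0]: t=0:+1/864 = 1/864; (3j)²=1/66 [(2 3 5; -2 0 2)], sign=-1
I_A²/I_B² = (2/165)/(1/66) = 4/5

4/5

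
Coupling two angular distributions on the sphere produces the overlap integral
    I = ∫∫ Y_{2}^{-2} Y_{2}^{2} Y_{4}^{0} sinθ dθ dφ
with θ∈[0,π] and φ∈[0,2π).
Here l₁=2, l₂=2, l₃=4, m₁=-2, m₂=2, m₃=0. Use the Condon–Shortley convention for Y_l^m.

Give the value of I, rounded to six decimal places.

m-sum 0 ✓  L=8 even ✓  0≤4≤4 ✓
Π(2lᵢ+1) = 5×5×9 = 225
triangle coeff Δ(2,2,4) = 1/630
Σ_t [0,0]: t=0:+1/16 = 1/16
(3j)²=2/35 [(2 2 4; 0 0 0)], sign=+1
Σ_t [0,0]: t=0:+1/576 = 1/576
(3j)²=1/630 [(2 2 4; -2 2 0)], sign=+1
⇒ 4πI² = 1/49
I = (+1)√(1/49/(4π)) = 0.04029926

0.040299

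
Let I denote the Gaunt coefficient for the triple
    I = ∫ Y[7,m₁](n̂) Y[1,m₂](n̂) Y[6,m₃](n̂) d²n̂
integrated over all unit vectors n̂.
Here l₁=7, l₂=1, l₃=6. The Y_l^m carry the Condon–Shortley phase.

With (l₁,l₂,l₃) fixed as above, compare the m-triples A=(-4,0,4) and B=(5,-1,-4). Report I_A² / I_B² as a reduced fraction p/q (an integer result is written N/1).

1/2

l's match ⇒ only the (l;m) 3-j factors differ between A and B.
A: triangle coeff Δ(7,1,6) = 1/1365; Σ_t [1,1]: t=1:−1/7257600 = -1/7257600; (3j)²=11/455 [(7 1 6; -4 0 4)], sign=-1
B: triangle coeff Δ(7,1,6) = 1/1365; Σ_t [0,0]: t=0:+1/14515200 = 1/14515200; (3j)²=22/455 [(7 1 6; 5 -1 -4)], sign=+1
I_A²/I_B² = (11/455)/(22/455) = 1/2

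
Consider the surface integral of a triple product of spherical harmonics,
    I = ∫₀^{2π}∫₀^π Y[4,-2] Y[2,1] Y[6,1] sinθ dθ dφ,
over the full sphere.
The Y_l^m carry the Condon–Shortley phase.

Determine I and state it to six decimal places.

-0.133065

m-sum 0 ✓  L=12 even ✓  2≤6≤6 ✓
Π(2lᵢ+1) = 9×5×13 = 585
triangle coeff Δ(4,2,6) = 1/6435
Σ_t [0,0]: t=0:+1/2304 = 1/2304
(3j)²=5/143 [(4 2 6; 0 0 0)], sign=+1
Σ_t [0,0]: t=0:+1/8640 = 1/8640
(3j)²=14/1287 [(4 2 6; -2 1 1)], sign=-1
⇒ 4πI² = 350/1573
I = (-1)√(350/1573/(4π)) = -0.13306527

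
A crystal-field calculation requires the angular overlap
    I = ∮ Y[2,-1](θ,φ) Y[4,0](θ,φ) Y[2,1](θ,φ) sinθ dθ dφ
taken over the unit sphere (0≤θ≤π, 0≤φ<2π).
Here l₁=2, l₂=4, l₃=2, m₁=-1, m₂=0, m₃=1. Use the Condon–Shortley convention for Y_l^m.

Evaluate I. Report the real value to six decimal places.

Checks pass: Σm=0; 8 even; l₃=2∈[2,6].
(2·2+1)(2·4+1)(2·2+1) = 225
Δ: 4! 0! 4! / 9! → 1/630
sum: t=2:+1/16 = 1/16
3j²(2 4 2; 0 0 0) = Δ·Π!·Σ² = 2/35  (sign +1)
sum: t=3:−1/36 = -1/36
3j²(2 4 2; -1 0 1) = Δ·Π!·Σ² = 8/315  (sign +1)
combine: 4πI² = 225·2/35·8/315 = 16/49
take √, sign +1: I = 0.16119702

0.161197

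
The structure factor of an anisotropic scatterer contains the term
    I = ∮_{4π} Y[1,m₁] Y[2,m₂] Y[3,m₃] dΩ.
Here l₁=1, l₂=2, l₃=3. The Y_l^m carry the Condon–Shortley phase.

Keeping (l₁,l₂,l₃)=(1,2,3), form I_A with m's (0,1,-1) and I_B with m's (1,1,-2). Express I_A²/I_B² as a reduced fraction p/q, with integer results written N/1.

Shared (l₁,l₂,l₃)=(1,2,3): N and (l;000)² cancel in I_A²/I_B².
A: Δ = 0!·2!·4!/7! = 1/105; Racah Σ t=0..0: t=0:+1/6 = 1/6; ⇒ 3j(1 2 3; 0 1 -1)² = 8/105, sgn +1
B: Δ = 0!·2!·4!/7! = 1/105; Racah Σ t=0..0: t=0:+1/12 = 1/12; ⇒ 3j(1 2 3; 1 1 -2)² = 2/21, sgn -1
I_A²/I_B² = (8/105)/(2/21) = 4/5

4/5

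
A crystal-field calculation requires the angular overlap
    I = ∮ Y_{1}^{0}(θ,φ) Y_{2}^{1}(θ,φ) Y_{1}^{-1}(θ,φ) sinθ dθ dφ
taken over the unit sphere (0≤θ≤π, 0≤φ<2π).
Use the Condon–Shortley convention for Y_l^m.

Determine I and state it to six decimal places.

m-sum 0 ✓  L=4 even ✓  1≤1≤3 ✓
Π(2lᵢ+1) = 3×5×3 = 45
triangle coeff Δ(1,2,1) = 1/30
Σ_t [1,1]: t=1:−1/1 = -1/1
(3j)²=2/15 [(1 2 1; 0 0 0)], sign=+1
Σ_t [1,1]: t=1:−1/2 = -1/2
(3j)²=1/10 [(1 2 1; 0 1 -1)], sign=-1
⇒ 4πI² = 3/5
I = (-1)√(3/5/(4π)) = -0.21850969

-0.218510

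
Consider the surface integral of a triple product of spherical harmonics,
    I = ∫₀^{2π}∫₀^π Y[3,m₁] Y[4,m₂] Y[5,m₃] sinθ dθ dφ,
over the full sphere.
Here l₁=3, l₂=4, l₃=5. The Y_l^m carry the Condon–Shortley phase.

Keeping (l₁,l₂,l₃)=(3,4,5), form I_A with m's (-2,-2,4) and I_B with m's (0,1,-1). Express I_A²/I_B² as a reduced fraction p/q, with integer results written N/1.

560/361

l's match ⇒ only the (l;m) 3-j factors differ between A and B.
A: triangle coeff Δ(3,4,5) = 1/180180; Σ_t [1,2]: t=1:−1/2880 t=2:+1/8640 = -1/4320; (3j)²=8/429 [(3 4 5; -2 -2 4)], sign=+1
B: triangle coeff Δ(3,4,5) = 1/180180; Σ_t [0,2]: t=0:+1/1440 t=1:−1/192 t=2:+1/432 = -19/8640; (3j)²=361/30030 [(3 4 5; 0 1 -1)], sign=-1
I_A²/I_B² = (8/429)/(361/30030) = 560/361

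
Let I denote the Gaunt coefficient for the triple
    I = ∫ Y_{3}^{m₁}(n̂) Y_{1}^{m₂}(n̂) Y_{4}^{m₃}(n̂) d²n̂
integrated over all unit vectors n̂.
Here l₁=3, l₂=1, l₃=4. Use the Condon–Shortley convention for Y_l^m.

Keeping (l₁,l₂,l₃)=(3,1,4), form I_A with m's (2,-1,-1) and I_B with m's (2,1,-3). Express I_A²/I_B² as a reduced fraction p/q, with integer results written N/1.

Shared (l₁,l₂,l₃)=(3,1,4): N and (l;000)² cancel in I_A²/I_B².
A: Δ = 0!·6!·2!/9! = 1/252; Racah Σ t=0..0: t=0:+1/240 = 1/240; ⇒ 3j(3 1 4; 2 -1 -1)² = 1/84, sgn -1
B: Δ = 0!·6!·2!/9! = 1/252; Racah Σ t=0..0: t=0:+1/240 = 1/240; ⇒ 3j(3 1 4; 2 1 -3)² = 1/12, sgn -1
I_A²/I_B² = (1/84)/(1/12) = 1/7

1/7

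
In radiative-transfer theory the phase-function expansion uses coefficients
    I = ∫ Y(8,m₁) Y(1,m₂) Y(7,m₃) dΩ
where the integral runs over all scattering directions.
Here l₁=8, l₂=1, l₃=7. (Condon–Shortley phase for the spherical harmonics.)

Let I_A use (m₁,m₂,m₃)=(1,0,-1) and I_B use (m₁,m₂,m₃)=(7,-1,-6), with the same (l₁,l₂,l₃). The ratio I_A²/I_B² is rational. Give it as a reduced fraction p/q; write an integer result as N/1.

Shared (l₁,l₂,l₃)=(8,1,7): N and (l;000)² cancel in I_A²/I_B².
A: Δ = 2!·14!·0!/17! = 1/2040; Racah Σ t=1..1: t=1:−1/29030400 = -1/29030400; ⇒ 3j(8 1 7; 1 0 -1)² = 21/680, sgn -1
B: Δ = 2!·14!·0!/17! = 1/2040; Racah Σ t=0..0: t=0:+1/12454041600 = 1/12454041600; ⇒ 3j(8 1 7; 7 -1 -6)² = 7/136, sgn -1
I_A²/I_B² = (21/680)/(7/136) = 3/5

3/5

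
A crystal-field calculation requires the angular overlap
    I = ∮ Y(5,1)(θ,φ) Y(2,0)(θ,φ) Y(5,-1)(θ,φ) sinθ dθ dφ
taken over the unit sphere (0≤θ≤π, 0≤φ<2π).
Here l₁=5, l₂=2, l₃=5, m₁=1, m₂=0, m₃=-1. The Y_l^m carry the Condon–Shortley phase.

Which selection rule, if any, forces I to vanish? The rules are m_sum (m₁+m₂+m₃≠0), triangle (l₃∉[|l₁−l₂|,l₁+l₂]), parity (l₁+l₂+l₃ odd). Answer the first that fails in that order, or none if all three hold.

none

m₁+m₂+m₃ = 1 + 0 − 1 = 0  ✓
triangle: |5−2|=3 ≤ l₃=5 ≤ 5+2=7  ✓
parity: l₁+l₂+l₃ = 12 is even  ✓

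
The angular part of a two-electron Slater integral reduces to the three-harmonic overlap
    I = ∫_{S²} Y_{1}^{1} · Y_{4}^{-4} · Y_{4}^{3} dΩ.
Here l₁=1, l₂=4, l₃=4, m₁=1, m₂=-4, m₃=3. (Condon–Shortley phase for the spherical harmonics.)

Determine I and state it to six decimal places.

L=9 odd ⇒ parity kills the (l;000) factor ⇒ I = 0

0.000000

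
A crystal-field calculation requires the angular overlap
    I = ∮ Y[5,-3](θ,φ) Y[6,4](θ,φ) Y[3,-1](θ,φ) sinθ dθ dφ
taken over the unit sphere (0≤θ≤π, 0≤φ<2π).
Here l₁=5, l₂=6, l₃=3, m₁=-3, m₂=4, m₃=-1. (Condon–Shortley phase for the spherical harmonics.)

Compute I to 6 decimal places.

Checks pass: Σm=0; 14 even; l₃=3∈[1,11].
(2·5+1)(2·6+1)(2·3+1) = 1001
Δ: 8! 2! 4! / 15! → 1/675675
sum: t=3:−1/8640 t=4:+1/2304 t=5:−1/8640 = 7/34560
3j²(5 6 3; 0 0 0) = Δ·Π!·Σ² = 7/429  (sign -1)
sum: t=6:+1/69120 t=7:−1/30240 t=8:+1/322560 = -1/64512
3j²(5 6 3; -3 4 -1) = Δ·Π!·Σ² = 10/1001  (sign -1)
combine: 4πI² = 1001·7/429·10/1001 = 70/429
take √, sign +1: I = 0.11395029

0.113950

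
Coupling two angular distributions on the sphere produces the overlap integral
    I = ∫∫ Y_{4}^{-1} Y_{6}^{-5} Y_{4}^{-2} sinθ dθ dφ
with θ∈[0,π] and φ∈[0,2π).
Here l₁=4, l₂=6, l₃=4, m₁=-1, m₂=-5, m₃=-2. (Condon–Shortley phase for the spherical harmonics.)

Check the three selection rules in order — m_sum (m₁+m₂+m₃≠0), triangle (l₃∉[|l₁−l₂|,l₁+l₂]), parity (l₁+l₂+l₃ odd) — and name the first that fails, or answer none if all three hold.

m_sum

azimuthal sum: -1 − 5 − 2 = -8  ✗
2 ≤ 4 ≤ 10 (triangle on l)
L = 4 + 6 + 4 = 14 (even)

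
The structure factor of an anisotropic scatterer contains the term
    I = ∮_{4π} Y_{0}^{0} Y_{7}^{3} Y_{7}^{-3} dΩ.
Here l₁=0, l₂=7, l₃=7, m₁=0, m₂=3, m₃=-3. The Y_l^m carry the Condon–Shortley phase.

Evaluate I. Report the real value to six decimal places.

-0.282095

m-sum 0 ✓  L=14 even ✓  7≤7≤7 ✓
Π(2lᵢ+1) = 1×15×15 = 225
triangle coeff Δ(0,7,7) = 1/15
Σ_t [0,0]: t=0:+1/25401600 = 1/25401600
(3j)²=1/15 [(0 7 7; 0 0 0)], sign=-1
Σ_t [0,0]: t=0:+1/87091200 = 1/87091200
(3j)²=1/15 [(0 7 7; 0 3 -3)], sign=+1
⇒ 4πI² = 1/1
I = (-1)√(1/1/(4π)) = -0.28209479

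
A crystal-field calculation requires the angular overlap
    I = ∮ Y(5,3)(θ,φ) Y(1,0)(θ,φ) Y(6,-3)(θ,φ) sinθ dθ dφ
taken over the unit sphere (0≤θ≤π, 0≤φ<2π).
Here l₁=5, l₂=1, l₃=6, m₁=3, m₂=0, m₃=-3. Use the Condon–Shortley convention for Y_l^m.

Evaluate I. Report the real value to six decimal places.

Rules hold: Σm=0, L=12 even, 4≤6≤6.
N = 11·3·13 = 429
Δ = 0!·10!·2!/13! = 1/858
Racah Σ t=0..0: t=0:+1/14400 = 1/14400
⇒ 3j(5 1 6; 0 0 0)² = 6/143, sgn +1
Racah Σ t=0..0: t=0:+1/80640 = 1/80640
⇒ 3j(5 1 6; 3 0 -3)² = 9/286, sgn -1
4πI² = N·(3j₀)²·(3jₘ)² = 81/143
I = -1·√(0.566434/4π) = -0.21230956

-0.212310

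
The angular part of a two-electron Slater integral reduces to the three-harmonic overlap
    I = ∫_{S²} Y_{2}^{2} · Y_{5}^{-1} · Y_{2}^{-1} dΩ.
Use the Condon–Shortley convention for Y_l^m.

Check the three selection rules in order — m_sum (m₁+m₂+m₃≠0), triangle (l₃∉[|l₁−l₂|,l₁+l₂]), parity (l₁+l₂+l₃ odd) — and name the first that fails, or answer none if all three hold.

triangle

Σmᵢ = 0  ✓
l₃∈[|l₁−l₂|,l₁+l₂]=[3,7], have l₃=2  ✗
Σlᵢ = 9 ⇒ odd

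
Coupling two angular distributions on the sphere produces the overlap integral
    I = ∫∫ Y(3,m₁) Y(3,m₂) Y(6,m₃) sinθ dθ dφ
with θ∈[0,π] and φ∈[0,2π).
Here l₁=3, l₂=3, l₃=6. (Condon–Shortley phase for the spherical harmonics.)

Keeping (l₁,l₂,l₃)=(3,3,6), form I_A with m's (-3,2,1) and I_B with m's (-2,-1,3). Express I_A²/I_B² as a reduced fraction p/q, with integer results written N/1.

l's match ⇒ only the (l;m) 3-j factors differ between A and B.
A: triangle coeff Δ(3,3,6) = 1/12012; Σ_t [0,0]: t=0:+1/86400 = 1/86400; (3j)²=1/1716 [(3 3 6; -3 2 1)], sign=-1
B: triangle coeff Δ(3,3,6) = 1/12012; Σ_t [0,0]: t=0:+1/5760 = 1/5760; (3j)²=9/286 [(3 3 6; -2 -1 3)], sign=-1
I_A²/I_B² = (1/1716)/(9/286) = 1/54

1/54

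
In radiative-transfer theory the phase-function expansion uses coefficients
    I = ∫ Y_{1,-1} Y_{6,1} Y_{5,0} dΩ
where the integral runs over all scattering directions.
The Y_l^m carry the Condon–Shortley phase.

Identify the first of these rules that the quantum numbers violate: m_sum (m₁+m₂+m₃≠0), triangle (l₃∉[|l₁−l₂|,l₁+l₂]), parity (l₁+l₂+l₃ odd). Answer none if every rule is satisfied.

Σmᵢ = 0  ✓
l₃∈[|l₁−l₂|,l₁+l₂]=[5,7], have l₃=5  ✓
Σlᵢ = 12 ⇒ even  ✓

none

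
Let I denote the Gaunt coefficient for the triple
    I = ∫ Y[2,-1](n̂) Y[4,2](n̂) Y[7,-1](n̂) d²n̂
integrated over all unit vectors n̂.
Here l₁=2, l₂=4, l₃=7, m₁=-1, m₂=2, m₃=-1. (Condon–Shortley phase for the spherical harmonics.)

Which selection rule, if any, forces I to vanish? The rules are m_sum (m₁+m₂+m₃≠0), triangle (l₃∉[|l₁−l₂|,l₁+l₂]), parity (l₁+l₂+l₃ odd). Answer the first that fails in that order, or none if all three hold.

Σmᵢ = 0  ✓
l₃∈[|l₁−l₂|,l₁+l₂]=[2,6], have l₃=7  ✗
Σlᵢ = 13 ⇒ odd

triangle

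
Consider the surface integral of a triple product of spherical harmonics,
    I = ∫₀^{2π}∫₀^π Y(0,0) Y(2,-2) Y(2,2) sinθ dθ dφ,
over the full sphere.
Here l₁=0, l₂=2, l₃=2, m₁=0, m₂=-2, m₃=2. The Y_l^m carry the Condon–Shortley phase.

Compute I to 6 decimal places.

0.282095

m-sum 0 ✓  L=4 even ✓  2≤2≤2 ✓
Π(2lᵢ+1) = 1×5×5 = 25
triangle coeff Δ(0,2,2) = 1/5
Σ_t [0,0]: t=0:+1/4 = 1/4
(3j)²=1/5 [(0 2 2; 0 0 0)], sign=+1
Σ_t [0,0]: t=0:+1/24 = 1/24
(3j)²=1/5 [(0 2 2; 0 -2 2)], sign=+1
⇒ 4πI² = 1/1
I = (+1)√(1/1/(4π)) = 0.28209479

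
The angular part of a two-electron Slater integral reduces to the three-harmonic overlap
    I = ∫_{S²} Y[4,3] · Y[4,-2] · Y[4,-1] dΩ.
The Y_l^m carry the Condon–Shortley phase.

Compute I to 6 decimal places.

Checks pass: Σm=0; 12 even; l₃=4∈[0,8].
(2·4+1)(2·4+1)(2·4+1) = 729
Δ: 4! 4! 4! / 13! → 1/450450
sum: t=0:+1/13824 t=1:−1/216 t=2:+1/64 t=3:−1/216 t=4:+1/13824 = 5/768
3j²(4 4 4; 0 0 0) = Δ·Π!·Σ² = 18/1001  (sign +1)
sum: t=0:+1/576 t=1:−1/864 = 1/1728
3j²(4 4 4; 3 -2 -1) = Δ·Π!·Σ² = 5/1287  (sign -1)
combine: 4πI² = 729·18/1001·5/1287 = 7290/143143
take √, sign -1: I = -0.06366105

-0.063661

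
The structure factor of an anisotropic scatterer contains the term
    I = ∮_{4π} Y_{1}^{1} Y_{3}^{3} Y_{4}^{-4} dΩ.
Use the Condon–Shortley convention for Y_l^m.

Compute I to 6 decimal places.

0.325735

Rules hold: Σm=0, L=8 even, 2≤4≤4.
N = 3·7·9 = 189
Δ = 0!·2!·6!/9! = 1/252
Racah Σ t=0..0: t=0:+1/36 = 1/36
⇒ 3j(1 3 4; 0 0 0)² = 4/63, sgn +1
Racah Σ t=0..0: t=0:+1/1440 = 1/1440
⇒ 3j(1 3 4; 1 3 -4)² = 1/9, sgn +1
4πI² = N·(3j₀)²·(3jₘ)² = 4/3
I = +1·√(1.33333/4π) = 0.32573501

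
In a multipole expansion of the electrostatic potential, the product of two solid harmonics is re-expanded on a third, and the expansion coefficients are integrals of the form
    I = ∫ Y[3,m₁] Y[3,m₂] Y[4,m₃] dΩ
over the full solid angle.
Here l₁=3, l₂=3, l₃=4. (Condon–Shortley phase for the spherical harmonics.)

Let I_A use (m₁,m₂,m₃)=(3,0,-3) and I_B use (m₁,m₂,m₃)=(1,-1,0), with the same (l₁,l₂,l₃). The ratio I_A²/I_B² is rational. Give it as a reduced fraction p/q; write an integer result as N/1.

Shared (l₁,l₂,l₃)=(3,3,4): N and (l;000)² cancel in I_A²/I_B².
A: Δ = 2!·4!·4!/11! = 1/34650; Racah Σ t=0..0: t=0:+1/288 = 1/288; ⇒ 3j(3 3 4; 3 0 -3)² = 1/22, sgn -1
B: Δ = 2!·4!·4!/11! = 1/34650; Racah Σ t=0..2: t=0:+1/32 t=1:−1/36 t=2:+1/1152 = 5/1152; ⇒ 3j(3 3 4; 1 -1 0)² = 1/1386, sgn +1
I_A²/I_B² = (1/22)/(1/1386) = 63/1

63/1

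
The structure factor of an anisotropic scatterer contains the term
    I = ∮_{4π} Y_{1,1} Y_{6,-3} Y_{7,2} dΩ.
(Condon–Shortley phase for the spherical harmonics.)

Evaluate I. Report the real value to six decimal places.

Rules hold: Σm=0, L=14 even, 5≤7≤7.
N = 3·13·15 = 585
Δ = 0!·2!·12!/15! = 1/1365
Racah Σ t=0..0: t=0:+1/518400 = 1/518400
⇒ 3j(1 6 7; 0 0 0)² = 7/195, sgn -1
Racah Σ t=0..0: t=0:+1/4354560 = 1/4354560
⇒ 3j(1 6 7; 1 -3 2)² = 2/273, sgn -1
4πI² = N·(3j₀)²·(3jₘ)² = 2/13
I = +1·√(0.153846/4π) = 0.11064668

0.110647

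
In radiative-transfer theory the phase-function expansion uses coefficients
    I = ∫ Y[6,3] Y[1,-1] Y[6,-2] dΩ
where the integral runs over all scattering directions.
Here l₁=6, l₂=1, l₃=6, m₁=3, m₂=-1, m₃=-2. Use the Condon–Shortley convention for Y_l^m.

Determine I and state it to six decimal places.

Σlᵢ=13 odd — θ-integrand is odd under cosθ→−cosθ; I=0

0.000000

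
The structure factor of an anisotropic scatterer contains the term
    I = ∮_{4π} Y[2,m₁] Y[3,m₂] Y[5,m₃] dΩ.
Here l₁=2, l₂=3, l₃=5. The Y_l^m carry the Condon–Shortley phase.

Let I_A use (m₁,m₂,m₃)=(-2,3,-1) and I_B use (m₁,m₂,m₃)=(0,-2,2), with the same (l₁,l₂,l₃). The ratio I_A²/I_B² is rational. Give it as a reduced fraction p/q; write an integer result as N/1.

1/63

Same 2,3,5: normalisation and zero-m 3j drop out of the ratio.
A: Δ: 0! 4! 6! / 11! → 1/2310; sum: t=0:+1/17280 = 1/17280; 3j²(2 3 5; -2 3 -1) = Δ·Π!·Σ² = 1/2310  (sign +1)
B: Δ: 0! 4! 6! / 11! → 1/2310; sum: t=0:+1/480 = 1/480; 3j²(2 3 5; 0 -2 2) = Δ·Π!·Σ² = 3/110  (sign -1)
I_A²/I_B² = (1/2310)/(3/110) = 1/63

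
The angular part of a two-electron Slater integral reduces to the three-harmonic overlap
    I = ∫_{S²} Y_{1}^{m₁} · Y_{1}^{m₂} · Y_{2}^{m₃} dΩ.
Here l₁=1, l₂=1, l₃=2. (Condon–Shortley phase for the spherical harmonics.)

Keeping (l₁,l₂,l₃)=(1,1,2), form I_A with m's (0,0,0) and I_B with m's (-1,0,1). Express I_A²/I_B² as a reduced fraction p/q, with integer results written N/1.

4/3

l's match ⇒ only the (l;m) 3-j factors differ between A and B.
A: triangle coeff Δ(1,1,2) = 1/30; Σ_t [0,0]: t=0:+1/1 = 1/1; (3j)²=2/15 [(1 1 2; 0 0 0)], sign=+1
B: triangle coeff Δ(1,1,2) = 1/30; Σ_t [0,0]: t=0:+1/2 = 1/2; (3j)²=1/10 [(1 1 2; -1 0 1)], sign=-1
I_A²/I_B² = (2/15)/(1/10) = 4/3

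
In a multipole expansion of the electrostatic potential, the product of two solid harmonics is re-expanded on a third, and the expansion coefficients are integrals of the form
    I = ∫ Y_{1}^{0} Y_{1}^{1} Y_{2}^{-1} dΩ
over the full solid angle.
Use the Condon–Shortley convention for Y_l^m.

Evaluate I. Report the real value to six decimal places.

-0.218510

m-sum 0 ✓  L=4 even ✓  0≤2≤2 ✓
Π(2lᵢ+1) = 3×3×5 = 45
triangle coeff Δ(1,1,2) = 1/30
Σ_t [0,0]: t=0:+1/1 = 1/1
(3j)²=2/15 [(1 1 2; 0 0 0)], sign=+1
Σ_t [0,0]: t=0:+1/2 = 1/2
(3j)²=1/10 [(1 1 2; 0 1 -1)], sign=-1
⇒ 4πI² = 3/5
I = (-1)√(3/5/(4π)) = -0.21850969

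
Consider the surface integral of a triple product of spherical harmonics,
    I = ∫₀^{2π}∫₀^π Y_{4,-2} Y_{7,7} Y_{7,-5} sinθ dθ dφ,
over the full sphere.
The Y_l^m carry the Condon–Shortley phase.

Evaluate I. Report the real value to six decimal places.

Rules hold: Σm=0, L=18 even, 3≤7≤11.
N = 9·15·15 = 2025
Δ = 4!·4!·10!/19! = 1/58198140
Racah Σ t=0..4: t=0:+1/17418240 t=1:−1/622080 t=2:+1/230400 t=3:−1/622080 t=4:+1/17418240 = 1/806400
⇒ 3j(4 7 7; 0 0 0)² = 2268/230945, sgn -1
Racah Σ t=4..4: t=4:+1/348364800 = 1/348364800
⇒ 3j(4 7 7; -2 7 -5)² = 11/646, sgn +1
4πI² = N·(3j₀)²·(3jₘ)² = 459270/1356277
I = -1·√(0.338626/4π) = -0.16415530

-0.164155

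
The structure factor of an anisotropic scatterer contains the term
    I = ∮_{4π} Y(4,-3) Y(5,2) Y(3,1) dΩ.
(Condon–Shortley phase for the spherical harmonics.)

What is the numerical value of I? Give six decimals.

Checks pass: Σm=0; 12 even; l₃=3∈[1,9].
(2·4+1)(2·5+1)(2·3+1) = 693
Δ: 6! 2! 4! / 13! → 1/180180
sum: t=2:+1/576 t=3:−1/144 t=4:+1/576 = -1/288
3j²(4 5 3; 0 0 0) = Δ·Π!·Σ² = 20/1001  (sign +1)
sum: t=5:−1/960 t=6:+1/4320 = -7/8640
3j²(4 5 3; -3 2 1) = Δ·Π!·Σ² = 343/12870  (sign -1)
combine: 4πI² = 693·20/1001·343/12870 = 686/1859
take √, sign -1: I = -0.17136315

-0.171363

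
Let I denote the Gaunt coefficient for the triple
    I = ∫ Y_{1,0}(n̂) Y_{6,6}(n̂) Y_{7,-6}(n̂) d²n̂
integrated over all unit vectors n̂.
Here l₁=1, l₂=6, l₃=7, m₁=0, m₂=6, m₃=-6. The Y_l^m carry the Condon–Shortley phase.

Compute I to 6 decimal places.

0.126157

Checks pass: Σm=0; 14 even; l₃=7∈[5,7].
(2·1+1)(2·6+1)(2·7+1) = 585
Δ: 0! 2! 12! / 15! → 1/1365
sum: t=0:+1/518400 = 1/518400
3j²(1 6 7; 0 0 0) = Δ·Π!·Σ² = 7/195  (sign -1)
sum: t=0:+1/479001600 = 1/479001600
3j²(1 6 7; 0 6 -6) = Δ·Π!·Σ² = 1/105  (sign -1)
combine: 4πI² = 585·7/195·1/105 = 1/5
take √, sign +1: I = 0.12615663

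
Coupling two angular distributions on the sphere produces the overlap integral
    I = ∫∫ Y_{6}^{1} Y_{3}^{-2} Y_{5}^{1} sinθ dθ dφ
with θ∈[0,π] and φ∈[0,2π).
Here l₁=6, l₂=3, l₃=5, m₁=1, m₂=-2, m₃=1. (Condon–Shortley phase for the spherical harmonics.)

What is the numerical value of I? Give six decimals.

0.134828

Rules hold: Σm=0, L=14 even, 3≤5≤9.
N = 13·7·11 = 1001
Δ = 4!·8!·2!/15! = 1/675675
Racah Σ t=1..3: t=1:−1/8640 t=2:+1/2304 t=3:−1/8640 = 7/34560
⇒ 3j(6 3 5; 0 0 0)² = 7/429, sgn -1
Racah Σ t=0..1: t=0:+1/17280 t=1:−1/6912 = -1/11520
⇒ 3j(6 3 5; 1 -2 1)² = 2/143, sgn -1
4πI² = N·(3j₀)²·(3jₘ)² = 98/429
I = +1·√(0.228438/4π) = 0.13482780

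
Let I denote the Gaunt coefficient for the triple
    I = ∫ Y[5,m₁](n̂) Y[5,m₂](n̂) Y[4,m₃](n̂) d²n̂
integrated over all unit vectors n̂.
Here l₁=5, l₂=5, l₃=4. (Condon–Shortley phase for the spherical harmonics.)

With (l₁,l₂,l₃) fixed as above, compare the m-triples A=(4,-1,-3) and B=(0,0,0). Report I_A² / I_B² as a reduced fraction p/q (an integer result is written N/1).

5/3

Same 5,5,4: normalisation and zero-m 3j drop out of the ratio.
A: Δ: 6! 4! 4! / 15! → 1/3153150; sum: t=0:+1/103680 t=1:−1/17280 = -1/20736; 3j²(5 5 4; 4 -1 -3) = Δ·Π!·Σ² = 10/429  (sign +1)
B: Δ: 6! 4! 4! / 15! → 1/3153150; sum: t=1:−1/69120 t=2:+1/1728 t=3:−1/576 t=4:+1/1728 t=5:−1/69120 = -7/11520; 3j²(5 5 4; 0 0 0) = Δ·Π!·Σ² = 2/143  (sign -1)
I_A²/I_B² = (10/429)/(2/143) = 5/3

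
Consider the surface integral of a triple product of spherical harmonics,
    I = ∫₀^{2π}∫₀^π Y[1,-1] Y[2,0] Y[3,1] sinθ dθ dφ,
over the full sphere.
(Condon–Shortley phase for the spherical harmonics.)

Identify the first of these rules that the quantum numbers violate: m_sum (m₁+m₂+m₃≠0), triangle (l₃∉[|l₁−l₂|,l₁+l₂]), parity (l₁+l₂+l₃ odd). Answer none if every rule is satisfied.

none

azimuthal sum: -1 + 0 + 1 = 0  ✓
1 ≤ 3 ≤ 3 (triangle on l)  ✓
L = 1 + 2 + 3 = 6 (even)  ✓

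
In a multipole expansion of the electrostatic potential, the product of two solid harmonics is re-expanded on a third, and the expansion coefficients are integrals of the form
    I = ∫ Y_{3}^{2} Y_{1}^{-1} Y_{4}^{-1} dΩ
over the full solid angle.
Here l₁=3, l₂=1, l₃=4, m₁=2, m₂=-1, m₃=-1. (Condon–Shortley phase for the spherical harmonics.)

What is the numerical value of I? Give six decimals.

Checks pass: Σm=0; 8 even; l₃=4∈[2,4].
(2·3+1)(2·1+1)(2·4+1) = 189
Δ: 0! 6! 2! / 9! → 1/252
sum: t=0:+1/36 = 1/36
3j²(3 1 4; 0 0 0) = Δ·Π!·Σ² = 4/63  (sign +1)
sum: t=0:+1/240 = 1/240
3j²(3 1 4; 2 -1 -1) = Δ·Π!·Σ² = 1/84  (sign -1)
combine: 4πI² = 189·4/63·1/84 = 1/7
take √, sign -1: I = -0.10662181

-0.106622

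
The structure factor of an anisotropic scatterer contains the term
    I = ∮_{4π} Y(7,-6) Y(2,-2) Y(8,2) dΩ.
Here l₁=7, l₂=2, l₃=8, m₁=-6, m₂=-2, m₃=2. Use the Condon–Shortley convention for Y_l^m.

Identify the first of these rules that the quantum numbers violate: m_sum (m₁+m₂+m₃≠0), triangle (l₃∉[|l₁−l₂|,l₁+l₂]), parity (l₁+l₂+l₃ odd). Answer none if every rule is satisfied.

Σmᵢ = -6  ✗
l₃∈[|l₁−l₂|,l₁+l₂]=[5,9], have l₃=8
Σlᵢ = 17 ⇒ odd

m_sum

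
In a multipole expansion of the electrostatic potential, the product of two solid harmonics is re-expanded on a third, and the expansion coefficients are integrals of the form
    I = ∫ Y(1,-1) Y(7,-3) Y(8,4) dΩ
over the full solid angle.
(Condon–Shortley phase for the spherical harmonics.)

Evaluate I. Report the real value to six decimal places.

0.248575

Rules hold: Σm=0, L=16 even, 6≤8≤8.
N = 3·15·17 = 765
Δ = 0!·2!·14!/17! = 1/2040
Racah Σ t=0..0: t=0:+1/25401600 = 1/25401600
⇒ 3j(1 7 8; 0 0 0)² = 8/255, sgn +1
Racah Σ t=0..0: t=0:+1/174182400 = 1/174182400
⇒ 3j(1 7 8; -1 -3 4)² = 11/340, sgn +1
4πI² = N·(3j₀)²·(3jₘ)² = 66/85
I = +1·√(0.776471/4π) = 0.24857507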